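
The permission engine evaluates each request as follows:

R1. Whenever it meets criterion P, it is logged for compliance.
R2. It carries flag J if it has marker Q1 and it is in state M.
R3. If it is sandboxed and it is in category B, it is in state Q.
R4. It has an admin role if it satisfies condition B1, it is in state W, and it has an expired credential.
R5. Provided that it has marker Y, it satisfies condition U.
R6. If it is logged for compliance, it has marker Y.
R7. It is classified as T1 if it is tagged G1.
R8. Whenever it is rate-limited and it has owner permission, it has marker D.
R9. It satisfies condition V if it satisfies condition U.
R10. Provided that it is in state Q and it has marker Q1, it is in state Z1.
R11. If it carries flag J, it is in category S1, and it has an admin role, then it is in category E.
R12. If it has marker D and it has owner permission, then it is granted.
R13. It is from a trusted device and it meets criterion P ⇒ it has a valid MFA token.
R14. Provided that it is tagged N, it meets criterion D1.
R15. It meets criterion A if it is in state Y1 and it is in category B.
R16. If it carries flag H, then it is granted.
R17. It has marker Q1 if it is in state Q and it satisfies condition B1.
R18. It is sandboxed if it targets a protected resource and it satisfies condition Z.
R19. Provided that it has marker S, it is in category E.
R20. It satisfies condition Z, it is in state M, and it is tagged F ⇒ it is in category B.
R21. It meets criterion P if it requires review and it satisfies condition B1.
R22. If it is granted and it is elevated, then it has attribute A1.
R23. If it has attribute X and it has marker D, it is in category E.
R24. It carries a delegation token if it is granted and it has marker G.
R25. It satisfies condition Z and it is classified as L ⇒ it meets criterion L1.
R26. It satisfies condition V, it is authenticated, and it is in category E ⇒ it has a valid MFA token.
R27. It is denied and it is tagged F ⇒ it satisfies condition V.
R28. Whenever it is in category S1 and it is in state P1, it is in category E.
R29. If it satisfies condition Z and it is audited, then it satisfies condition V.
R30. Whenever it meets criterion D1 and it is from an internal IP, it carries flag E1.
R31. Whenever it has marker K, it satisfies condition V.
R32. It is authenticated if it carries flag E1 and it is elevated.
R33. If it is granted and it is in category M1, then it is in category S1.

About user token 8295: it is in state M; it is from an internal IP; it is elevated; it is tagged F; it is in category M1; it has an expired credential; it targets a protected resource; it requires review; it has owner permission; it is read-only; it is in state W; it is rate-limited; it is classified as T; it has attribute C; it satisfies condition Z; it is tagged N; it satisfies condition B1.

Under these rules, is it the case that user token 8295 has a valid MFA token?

By R4 (it satisfies condition B1, it is in state W, it has an expired credential): it has an admin role.
By R8 (it is rate-limited, it has owner permission): it has marker D.
By R12 (it has marker D, it has owner permission): it is granted.
By R14 (it is tagged N): it meets criterion D1.
By R18 (it targets a protected resource, it satisfies condition Z): it is sandboxed.
By R20 (it satisfies condition Z, it is in state M, it is tagged F): it is in category B.
By R21 (it requires review, it satisfies condition B1): it meets criterion P.
By R30 (it meets criterion D1, it is from an internal IP): it carries flag E1.
By R32 (it carries flag E1, it is elevated): it is authenticated.
By R33 (it is granted, it is in category M1): it is in category S1.
By R1 (it meets criterion P): it is logged for compliance.
By R3 (it is sandboxed, it is in category B): it is in state Q.
By R6 (it is logged for compliance): it has marker Y.
By R17 (it is in state Q, it satisfies condition B1): it has marker Q1.
By R2 (it has marker Q1, it is in state M): it carries flag J.
By R5 (it has marker Y): it satisfies condition U.
By R9 (it satisfies condition U): it satisfies condition V.
By R11 (it carries flag J, it is in category S1, it has an admin role): it is in category E.
By R26 (it satisfies condition V, it is authenticated, it is in category E): it has a valid MFA token.

Yes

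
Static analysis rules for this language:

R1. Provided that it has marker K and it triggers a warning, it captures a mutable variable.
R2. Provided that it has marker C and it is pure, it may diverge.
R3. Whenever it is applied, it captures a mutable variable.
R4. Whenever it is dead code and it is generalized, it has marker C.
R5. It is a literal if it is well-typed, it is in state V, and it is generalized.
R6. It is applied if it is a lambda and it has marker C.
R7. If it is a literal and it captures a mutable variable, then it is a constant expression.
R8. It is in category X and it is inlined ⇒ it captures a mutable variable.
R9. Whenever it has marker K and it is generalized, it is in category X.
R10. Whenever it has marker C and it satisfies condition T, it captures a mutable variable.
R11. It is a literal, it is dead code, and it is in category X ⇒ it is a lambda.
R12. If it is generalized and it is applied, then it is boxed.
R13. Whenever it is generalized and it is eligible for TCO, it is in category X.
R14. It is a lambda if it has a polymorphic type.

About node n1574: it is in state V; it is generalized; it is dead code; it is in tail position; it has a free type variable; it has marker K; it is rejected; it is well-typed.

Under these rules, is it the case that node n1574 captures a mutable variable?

By R4 (it is dead code, it is generalized): it has marker C.
By R5 (it is well-typed, it is in state V, it is generalized): it is a literal.
By R9 (it has marker K, it is generalized): it is in category X.
By R11 (it is a literal, it is dead code, it is in category X): it is a lambda.
By R6 (it is a lambda, it has marker C): it is applied.
By R3 (it is applied): it captures a mutable variable.

Yes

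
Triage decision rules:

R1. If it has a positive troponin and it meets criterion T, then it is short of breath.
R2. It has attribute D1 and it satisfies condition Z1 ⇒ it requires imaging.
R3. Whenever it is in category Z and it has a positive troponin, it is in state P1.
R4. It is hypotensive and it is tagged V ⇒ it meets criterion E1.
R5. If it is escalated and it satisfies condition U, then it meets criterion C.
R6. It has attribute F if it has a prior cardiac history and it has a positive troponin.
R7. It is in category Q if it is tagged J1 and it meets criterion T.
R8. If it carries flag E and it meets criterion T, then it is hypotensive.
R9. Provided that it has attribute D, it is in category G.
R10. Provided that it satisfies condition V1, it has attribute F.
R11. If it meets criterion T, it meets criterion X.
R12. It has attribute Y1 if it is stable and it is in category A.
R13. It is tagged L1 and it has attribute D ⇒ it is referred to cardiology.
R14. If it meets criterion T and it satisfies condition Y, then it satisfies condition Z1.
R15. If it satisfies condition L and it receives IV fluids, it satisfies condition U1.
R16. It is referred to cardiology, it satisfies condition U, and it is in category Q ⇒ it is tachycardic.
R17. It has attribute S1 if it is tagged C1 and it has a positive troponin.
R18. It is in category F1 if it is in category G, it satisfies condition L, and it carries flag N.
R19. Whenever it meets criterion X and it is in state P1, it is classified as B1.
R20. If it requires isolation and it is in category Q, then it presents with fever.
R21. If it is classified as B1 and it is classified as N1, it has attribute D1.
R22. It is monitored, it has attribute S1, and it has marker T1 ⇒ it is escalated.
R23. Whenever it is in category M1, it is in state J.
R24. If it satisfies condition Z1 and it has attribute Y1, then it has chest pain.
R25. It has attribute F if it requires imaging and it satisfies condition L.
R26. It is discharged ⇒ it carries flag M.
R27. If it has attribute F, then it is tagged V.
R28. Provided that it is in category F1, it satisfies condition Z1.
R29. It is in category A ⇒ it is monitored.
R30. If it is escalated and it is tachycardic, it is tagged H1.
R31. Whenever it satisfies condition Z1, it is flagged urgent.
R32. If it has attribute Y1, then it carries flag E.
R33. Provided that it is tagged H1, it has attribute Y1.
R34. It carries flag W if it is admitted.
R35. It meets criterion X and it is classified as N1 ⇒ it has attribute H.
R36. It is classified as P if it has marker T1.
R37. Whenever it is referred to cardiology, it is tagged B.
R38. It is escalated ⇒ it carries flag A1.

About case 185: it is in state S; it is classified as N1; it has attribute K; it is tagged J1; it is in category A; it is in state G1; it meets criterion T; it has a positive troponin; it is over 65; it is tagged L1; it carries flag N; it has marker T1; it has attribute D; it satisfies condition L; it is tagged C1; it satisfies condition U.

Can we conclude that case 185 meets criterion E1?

Forward chaining from the given facts derives: is short of breath, is in category Q, is in category G, meets criterion X, is referred to cardiology, is tachycardic, has attribute S1, is in category F1, satisfies condition Z1, is monitored, is flagged urgent, has attribute H, is classified as P, is tagged B, is escalated, is tagged H1, has attribute Y1, carries flag A1, meets criterion C, has chest pain, carries flag E, is hypotensive.
The only rule concluding "it meets criterion E1" is R4, which needs "it is tagged V"; that is never established.

No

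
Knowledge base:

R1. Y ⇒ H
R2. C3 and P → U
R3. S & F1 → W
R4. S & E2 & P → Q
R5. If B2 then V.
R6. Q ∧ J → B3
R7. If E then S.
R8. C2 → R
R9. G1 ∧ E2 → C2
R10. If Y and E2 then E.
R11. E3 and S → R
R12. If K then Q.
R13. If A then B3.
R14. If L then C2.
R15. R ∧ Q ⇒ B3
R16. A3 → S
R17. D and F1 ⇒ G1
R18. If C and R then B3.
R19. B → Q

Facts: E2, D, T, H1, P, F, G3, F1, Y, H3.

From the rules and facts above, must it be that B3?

Yes

E  (by R10: Y, E2)
G1  (by R17: D, F1)
S  (by R7: E)
C2  (by R9: G1, E2)
Q  (by R4: S, E2, P)
R  (by R8: C2)
B3  (by R15: R, Q)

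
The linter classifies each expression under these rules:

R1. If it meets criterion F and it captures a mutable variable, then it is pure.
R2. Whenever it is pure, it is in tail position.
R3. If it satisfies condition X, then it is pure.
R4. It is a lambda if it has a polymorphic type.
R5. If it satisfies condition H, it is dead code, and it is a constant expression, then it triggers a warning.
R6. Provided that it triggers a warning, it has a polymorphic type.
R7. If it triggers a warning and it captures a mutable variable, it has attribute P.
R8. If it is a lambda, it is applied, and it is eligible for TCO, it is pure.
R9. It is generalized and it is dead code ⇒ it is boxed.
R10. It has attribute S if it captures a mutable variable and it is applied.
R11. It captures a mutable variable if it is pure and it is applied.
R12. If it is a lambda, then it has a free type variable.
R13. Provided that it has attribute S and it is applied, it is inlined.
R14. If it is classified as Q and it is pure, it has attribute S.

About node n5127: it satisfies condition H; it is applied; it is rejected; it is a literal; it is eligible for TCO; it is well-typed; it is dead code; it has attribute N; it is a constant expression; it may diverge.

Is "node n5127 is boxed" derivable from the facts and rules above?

No

Forward chaining from the given facts derives: triggers a warning, has a polymorphic type, is a lambda, is pure, captures a mutable variable, has a free type variable, is in tail position, has attribute P, has attribute S, is inlined.
The only rule concluding "it is boxed" is R9, which needs "it is generalized"; that is never established.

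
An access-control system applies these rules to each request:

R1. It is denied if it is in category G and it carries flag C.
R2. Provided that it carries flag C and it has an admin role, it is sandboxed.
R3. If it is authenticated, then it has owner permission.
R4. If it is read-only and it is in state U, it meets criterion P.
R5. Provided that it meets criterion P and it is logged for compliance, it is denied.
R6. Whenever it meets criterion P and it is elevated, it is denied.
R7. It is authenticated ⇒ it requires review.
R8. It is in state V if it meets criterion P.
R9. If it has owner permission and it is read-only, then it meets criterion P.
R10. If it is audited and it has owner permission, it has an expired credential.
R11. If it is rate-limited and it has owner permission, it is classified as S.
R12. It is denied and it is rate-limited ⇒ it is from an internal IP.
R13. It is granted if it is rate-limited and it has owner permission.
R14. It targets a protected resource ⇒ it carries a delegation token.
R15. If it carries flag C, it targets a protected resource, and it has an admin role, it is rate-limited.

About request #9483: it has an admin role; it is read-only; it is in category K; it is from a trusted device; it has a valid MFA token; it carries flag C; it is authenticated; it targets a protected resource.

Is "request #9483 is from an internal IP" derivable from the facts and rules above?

No

Forward chaining from the given facts derives: is sandboxed, has owner permission, requires review, meets criterion P, carries a delegation token, is rate-limited, is in state V, is classified as S, is granted.
The only rule concluding "it is from an internal IP" is R12, which needs "it is denied"; that is never established.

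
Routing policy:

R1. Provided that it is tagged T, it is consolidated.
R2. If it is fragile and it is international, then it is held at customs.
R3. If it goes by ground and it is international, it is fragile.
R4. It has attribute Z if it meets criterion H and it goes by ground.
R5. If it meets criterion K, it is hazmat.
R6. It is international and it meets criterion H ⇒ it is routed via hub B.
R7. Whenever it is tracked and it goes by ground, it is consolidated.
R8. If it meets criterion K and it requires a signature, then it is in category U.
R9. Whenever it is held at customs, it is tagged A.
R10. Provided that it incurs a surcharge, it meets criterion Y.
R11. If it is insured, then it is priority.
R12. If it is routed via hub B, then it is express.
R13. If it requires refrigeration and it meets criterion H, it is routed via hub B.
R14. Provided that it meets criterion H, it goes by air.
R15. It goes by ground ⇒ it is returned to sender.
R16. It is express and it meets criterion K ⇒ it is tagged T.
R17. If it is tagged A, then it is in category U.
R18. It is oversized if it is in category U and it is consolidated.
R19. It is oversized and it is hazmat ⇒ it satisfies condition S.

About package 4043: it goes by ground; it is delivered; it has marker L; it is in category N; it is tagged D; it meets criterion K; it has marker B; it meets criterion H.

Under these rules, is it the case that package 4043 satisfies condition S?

No

Forward chaining from the given facts derives: has attribute Z, is hazmat, goes by air, is returned to sender.
The only rule concluding "it satisfies condition S" is R19, which needs "it is oversized"; that is never established.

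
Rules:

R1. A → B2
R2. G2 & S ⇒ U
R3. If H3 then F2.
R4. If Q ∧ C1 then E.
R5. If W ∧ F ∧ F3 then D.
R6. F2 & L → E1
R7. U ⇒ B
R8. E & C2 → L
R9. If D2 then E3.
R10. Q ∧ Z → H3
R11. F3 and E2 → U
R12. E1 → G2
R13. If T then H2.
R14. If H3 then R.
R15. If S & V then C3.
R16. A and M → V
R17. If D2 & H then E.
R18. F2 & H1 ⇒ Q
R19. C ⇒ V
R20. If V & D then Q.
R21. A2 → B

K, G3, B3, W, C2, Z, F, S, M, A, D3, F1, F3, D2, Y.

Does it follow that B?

No

Forward chaining from the given facts derives: B2, D, E3, V, Q, H3, R, C3, F2.
Rules concluding B: R7 needs U; R21 needs A2 — none of these are established.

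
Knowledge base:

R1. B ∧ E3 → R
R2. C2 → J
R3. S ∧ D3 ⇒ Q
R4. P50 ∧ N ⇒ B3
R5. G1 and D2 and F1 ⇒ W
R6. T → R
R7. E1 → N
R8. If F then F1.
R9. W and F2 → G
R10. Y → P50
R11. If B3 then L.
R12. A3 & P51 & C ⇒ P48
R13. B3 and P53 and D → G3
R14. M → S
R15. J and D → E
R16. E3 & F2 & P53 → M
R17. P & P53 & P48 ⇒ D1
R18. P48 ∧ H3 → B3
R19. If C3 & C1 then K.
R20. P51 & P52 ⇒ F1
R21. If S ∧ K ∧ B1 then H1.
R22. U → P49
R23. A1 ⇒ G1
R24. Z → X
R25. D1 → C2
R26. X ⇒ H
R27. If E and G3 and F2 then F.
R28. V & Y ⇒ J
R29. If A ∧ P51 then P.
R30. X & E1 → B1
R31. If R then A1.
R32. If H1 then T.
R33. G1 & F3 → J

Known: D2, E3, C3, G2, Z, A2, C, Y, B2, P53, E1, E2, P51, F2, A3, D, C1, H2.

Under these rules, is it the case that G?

No

Forward chaining from the given facts derives: N, P50, P48, M, K, X, H, B1, B3, L, G3, S, H1, T, R, A1, G1.
The only rule concluding G is R9, which needs W; that is never established.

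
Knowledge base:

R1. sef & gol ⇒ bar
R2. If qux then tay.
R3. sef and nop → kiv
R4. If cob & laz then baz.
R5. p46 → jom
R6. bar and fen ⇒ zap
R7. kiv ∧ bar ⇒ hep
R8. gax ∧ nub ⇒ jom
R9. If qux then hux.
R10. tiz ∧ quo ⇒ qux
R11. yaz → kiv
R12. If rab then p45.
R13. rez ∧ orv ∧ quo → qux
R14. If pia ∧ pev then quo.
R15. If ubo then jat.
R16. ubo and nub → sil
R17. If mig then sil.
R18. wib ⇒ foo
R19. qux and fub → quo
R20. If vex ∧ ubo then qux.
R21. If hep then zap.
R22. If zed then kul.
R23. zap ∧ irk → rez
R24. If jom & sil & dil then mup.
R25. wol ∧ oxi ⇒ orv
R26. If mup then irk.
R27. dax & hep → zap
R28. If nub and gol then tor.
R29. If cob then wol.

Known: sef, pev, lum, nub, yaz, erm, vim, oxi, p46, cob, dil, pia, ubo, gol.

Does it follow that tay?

Yes

bar  (by R1: sef, gol)
jom  (by R5: p46)
kiv  (by R11: yaz)
quo  (by R14: pia, pev)
sil  (by R16: ubo, nub)
mup  (by R24: jom, sil, dil)
irk  (by R26: mup)
wol  (by R29: cob)
hep  (by R7: kiv, bar)
zap  (by R21: hep)
rez  (by R23: zap, irk)
orv  (by R25: wol, oxi)
qux  (by R13: rez, orv, quo)
tay  (by R2: qux)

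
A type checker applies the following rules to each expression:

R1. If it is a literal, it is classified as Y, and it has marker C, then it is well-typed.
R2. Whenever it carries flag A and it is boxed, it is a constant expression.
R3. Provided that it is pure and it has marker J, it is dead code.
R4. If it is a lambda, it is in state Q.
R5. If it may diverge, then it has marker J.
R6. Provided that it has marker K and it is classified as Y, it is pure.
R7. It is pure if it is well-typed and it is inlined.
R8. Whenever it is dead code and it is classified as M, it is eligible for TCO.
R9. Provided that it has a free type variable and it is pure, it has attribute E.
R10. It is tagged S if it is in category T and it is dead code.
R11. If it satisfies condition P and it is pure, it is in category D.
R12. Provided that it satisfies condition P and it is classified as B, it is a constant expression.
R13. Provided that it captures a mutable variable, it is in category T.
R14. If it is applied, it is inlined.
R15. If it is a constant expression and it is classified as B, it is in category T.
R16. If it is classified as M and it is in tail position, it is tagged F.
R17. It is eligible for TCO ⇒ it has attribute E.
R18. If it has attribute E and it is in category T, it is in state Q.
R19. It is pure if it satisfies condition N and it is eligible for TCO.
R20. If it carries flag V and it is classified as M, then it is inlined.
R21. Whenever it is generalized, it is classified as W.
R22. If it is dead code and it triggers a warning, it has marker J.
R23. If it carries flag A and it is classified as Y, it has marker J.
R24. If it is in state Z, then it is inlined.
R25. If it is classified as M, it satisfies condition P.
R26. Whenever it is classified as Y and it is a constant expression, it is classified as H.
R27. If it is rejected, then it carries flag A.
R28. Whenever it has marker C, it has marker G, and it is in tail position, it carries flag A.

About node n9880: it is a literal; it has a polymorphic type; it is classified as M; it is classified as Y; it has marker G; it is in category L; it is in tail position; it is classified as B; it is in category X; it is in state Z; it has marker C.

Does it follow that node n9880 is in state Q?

By R1 (it is a literal, it is classified as Y, it has marker C): it is well-typed.
By R24 (it is in state Z): it is inlined.
By R25 (it is classified as M): it satisfies condition P.
By R28 (it has marker C, it has marker G, it is in tail position): it carries flag A.
By R7 (it is well-typed, it is inlined): it is pure.
By R12 (it satisfies condition P, it is classified as B): it is a constant expression.
By R15 (it is a constant expression, it is classified as B): it is in category T.
By R23 (it carries flag A, it is classified as Y): it has marker J.
By R3 (it is pure, it has marker J): it is dead code.
By R8 (it is dead code, it is classified as M): it is eligible for TCO.
By R17 (it is eligible for TCO): it has attribute E.
By R18 (it has attribute E, it is in category T): it is in state Q.

Yes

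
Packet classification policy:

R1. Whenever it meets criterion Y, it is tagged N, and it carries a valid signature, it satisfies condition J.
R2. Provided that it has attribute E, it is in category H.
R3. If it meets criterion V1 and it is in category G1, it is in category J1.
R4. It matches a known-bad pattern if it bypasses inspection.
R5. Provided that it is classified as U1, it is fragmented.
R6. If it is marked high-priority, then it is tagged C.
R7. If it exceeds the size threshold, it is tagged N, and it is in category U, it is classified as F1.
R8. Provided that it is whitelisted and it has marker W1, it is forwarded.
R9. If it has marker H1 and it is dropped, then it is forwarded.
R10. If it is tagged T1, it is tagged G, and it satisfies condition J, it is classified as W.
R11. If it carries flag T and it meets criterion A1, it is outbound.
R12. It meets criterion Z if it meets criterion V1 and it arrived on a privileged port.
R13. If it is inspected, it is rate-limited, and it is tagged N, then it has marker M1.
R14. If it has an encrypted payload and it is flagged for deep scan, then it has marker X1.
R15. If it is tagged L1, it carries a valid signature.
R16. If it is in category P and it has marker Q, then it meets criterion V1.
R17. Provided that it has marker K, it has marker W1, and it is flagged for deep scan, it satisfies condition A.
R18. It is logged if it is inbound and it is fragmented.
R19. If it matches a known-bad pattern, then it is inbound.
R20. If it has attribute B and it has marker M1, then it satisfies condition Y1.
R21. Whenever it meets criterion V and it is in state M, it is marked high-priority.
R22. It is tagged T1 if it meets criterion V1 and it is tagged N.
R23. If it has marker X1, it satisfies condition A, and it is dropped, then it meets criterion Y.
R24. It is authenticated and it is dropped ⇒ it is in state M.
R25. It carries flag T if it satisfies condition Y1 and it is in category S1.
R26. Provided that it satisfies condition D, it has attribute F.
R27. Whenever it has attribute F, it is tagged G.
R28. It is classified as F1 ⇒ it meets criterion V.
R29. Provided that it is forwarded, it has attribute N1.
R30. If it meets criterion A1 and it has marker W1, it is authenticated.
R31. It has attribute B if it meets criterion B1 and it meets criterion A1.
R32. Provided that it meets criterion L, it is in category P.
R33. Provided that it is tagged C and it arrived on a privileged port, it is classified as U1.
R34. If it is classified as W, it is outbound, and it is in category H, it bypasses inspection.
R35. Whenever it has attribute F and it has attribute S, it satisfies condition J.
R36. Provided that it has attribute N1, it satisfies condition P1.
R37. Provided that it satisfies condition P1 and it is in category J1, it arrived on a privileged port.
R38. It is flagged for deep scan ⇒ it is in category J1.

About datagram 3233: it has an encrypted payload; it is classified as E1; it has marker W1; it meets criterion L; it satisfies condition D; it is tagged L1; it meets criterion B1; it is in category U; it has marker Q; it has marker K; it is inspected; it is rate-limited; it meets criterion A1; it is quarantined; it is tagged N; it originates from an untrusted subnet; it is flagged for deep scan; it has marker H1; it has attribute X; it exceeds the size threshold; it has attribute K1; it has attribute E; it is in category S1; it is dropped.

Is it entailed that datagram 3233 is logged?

Yes

By R2 (it has attribute E): it is in category H.
By R7 (it exceeds the size threshold, it is tagged N, it is in category U): it is classified as F1.
By R9 (it has marker H1, it is dropped): it is forwarded.
By R13 (it is inspected, it is rate-limited, it is tagged N): it has marker M1.
By R14 (it has an encrypted payload, it is flagged for deep scan): it has marker X1.
By R15 (it is tagged L1): it carries a valid signature.
By R17 (it has marker K, it has marker W1, it is flagged for deep scan): it satisfies condition A.
By R23 (it has marker X1, it satisfies condition A, it is dropped): it meets criterion Y.
By R26 (it satisfies condition D): it has attribute F.
By R27 (it has attribute F): it is tagged G.
By R28 (it is classified as F1): it meets criterion V.
By R29 (it is forwarded): it has attribute N1.
By R30 (it meets criterion A1, it has marker W1): it is authenticated.
By R31 (it meets criterion B1, it meets criterion A1): it has attribute B.
By R32 (it meets criterion L): it is in category P.
By R36 (it has attribute N1): it satisfies condition P1.
By R38 (it is flagged for deep scan): it is in category J1.
By R1 (it meets criterion Y, it is tagged N, it carries a valid signature): it satisfies condition J.
By R16 (it is in category P, it has marker Q): it meets criterion V1.
By R20 (it has attribute B, it has marker M1): it satisfies condition Y1.
By R22 (it meets criterion V1, it is tagged N): it is tagged T1.
By R24 (it is authenticated, it is dropped): it is in state M.
By R25 (it satisfies condition Y1, it is in category S1): it carries flag T.
By R37 (it satisfies condition P1, it is in category J1): it arrived on a privileged port.
By R10 (it is tagged T1, it is tagged G, it satisfies condition J): it is classified as W.
By R11 (it carries flag T, it meets criterion A1): it is outbound.
By R21 (it meets criterion V, it is in state M): it is marked high-priority.
By R34 (it is classified as W, it is outbound, it is in category H): it bypasses inspection.
By R4 (it bypasses inspection): it matches a known-bad pattern.
By R6 (it is marked high-priority): it is tagged C.
By R19 (it matches a known-bad pattern): it is inbound.
By R33 (it is tagged C, it arrived on a privileged port): it is classified as U1.
By R5 (it is classified as U1): it is fragmented.
By R18 (it is inbound, it is fragmented): it is logged.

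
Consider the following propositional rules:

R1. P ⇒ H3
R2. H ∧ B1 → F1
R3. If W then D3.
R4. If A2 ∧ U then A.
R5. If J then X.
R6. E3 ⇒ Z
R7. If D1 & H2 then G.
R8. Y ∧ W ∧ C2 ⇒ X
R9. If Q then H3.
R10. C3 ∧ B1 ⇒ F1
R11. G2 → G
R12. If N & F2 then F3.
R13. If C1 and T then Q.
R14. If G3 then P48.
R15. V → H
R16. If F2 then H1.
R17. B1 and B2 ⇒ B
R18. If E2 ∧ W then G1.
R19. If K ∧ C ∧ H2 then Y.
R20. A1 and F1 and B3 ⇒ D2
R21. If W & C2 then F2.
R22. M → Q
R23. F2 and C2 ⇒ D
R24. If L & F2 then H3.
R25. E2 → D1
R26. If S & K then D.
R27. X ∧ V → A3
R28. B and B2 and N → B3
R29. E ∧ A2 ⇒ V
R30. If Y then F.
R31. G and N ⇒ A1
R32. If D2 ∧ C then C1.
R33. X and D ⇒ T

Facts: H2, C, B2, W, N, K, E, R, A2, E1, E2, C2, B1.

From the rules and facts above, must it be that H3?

Yes

B  (by R17: B1, B2)
Y  (by R19: K, C, H2)
F2  (by R21: W, C2)
D  (by R23: F2, C2)
D1  (by R25: E2)
B3  (by R28: B, B2, N)
V  (by R29: E, A2)
G  (by R7: D1, H2)
X  (by R8: Y, W, C2)
H  (by R15: V)
A1  (by R31: G, N)
T  (by R33: X, D)
F1  (by R2: H, B1)
D2  (by R20: A1, F1, B3)
C1  (by R32: D2, C)
Q  (by R13: C1, T)
H3  (by R9: Q)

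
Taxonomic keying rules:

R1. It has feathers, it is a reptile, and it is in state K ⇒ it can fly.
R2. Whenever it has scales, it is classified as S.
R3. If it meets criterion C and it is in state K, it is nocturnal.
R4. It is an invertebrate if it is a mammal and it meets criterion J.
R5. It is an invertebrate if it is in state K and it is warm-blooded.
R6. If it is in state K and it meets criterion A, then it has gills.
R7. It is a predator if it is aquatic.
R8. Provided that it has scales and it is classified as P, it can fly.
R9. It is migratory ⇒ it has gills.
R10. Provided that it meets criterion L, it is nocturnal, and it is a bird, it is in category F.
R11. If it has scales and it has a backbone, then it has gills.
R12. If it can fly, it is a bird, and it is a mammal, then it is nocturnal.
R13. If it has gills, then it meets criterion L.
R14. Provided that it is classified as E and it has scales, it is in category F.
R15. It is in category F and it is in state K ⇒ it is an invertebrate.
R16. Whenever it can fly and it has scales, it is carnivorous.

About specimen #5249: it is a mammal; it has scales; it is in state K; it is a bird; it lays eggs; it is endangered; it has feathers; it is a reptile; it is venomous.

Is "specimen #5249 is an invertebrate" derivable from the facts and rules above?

Forward chaining from the given facts derives: can fly, is classified as S, is nocturnal, is carnivorous.
Rules concluding "it is an invertebrate": R4 needs "it meets criterion J"; R5 needs "it is warm-blooded"; R15 needs "it is in category F" — none of these are established.

No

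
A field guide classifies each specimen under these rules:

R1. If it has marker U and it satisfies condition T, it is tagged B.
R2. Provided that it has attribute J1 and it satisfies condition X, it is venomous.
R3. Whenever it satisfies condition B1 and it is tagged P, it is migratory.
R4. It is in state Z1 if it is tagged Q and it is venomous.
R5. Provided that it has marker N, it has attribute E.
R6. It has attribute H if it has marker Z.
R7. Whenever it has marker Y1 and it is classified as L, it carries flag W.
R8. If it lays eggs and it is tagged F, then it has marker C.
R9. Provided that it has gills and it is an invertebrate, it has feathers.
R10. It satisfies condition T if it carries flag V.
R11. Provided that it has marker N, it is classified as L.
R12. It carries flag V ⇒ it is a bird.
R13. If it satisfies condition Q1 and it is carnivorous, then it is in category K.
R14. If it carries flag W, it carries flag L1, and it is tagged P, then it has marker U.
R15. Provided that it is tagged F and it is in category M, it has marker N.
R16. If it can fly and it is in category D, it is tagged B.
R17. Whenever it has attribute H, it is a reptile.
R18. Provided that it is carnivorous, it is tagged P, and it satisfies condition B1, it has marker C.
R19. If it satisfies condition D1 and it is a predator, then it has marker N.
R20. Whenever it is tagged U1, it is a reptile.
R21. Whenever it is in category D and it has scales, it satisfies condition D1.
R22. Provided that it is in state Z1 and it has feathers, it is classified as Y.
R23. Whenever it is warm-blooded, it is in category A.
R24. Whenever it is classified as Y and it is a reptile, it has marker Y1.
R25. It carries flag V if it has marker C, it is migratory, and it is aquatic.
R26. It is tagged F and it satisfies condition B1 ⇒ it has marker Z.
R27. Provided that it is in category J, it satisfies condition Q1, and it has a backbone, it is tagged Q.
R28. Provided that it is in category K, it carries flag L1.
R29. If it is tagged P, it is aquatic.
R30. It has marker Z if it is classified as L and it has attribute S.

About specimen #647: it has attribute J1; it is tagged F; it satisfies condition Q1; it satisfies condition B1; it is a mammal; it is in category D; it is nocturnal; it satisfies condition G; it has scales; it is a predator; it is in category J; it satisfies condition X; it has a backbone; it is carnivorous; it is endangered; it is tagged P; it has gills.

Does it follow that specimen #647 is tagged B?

Forward chaining from the given facts derives: is venomous, is migratory, is in category K, has marker C, satisfies condition D1, has marker Z, is tagged Q, carries flag L1, is aquatic, is in state Z1, has attribute H, is a reptile, has marker N, carries flag V, has attribute E, satisfies condition T, is classified as L, is a bird.
Rules concluding "it is tagged B": R1 needs "it has marker U"; R16 needs "it can fly" — none of these are established.

No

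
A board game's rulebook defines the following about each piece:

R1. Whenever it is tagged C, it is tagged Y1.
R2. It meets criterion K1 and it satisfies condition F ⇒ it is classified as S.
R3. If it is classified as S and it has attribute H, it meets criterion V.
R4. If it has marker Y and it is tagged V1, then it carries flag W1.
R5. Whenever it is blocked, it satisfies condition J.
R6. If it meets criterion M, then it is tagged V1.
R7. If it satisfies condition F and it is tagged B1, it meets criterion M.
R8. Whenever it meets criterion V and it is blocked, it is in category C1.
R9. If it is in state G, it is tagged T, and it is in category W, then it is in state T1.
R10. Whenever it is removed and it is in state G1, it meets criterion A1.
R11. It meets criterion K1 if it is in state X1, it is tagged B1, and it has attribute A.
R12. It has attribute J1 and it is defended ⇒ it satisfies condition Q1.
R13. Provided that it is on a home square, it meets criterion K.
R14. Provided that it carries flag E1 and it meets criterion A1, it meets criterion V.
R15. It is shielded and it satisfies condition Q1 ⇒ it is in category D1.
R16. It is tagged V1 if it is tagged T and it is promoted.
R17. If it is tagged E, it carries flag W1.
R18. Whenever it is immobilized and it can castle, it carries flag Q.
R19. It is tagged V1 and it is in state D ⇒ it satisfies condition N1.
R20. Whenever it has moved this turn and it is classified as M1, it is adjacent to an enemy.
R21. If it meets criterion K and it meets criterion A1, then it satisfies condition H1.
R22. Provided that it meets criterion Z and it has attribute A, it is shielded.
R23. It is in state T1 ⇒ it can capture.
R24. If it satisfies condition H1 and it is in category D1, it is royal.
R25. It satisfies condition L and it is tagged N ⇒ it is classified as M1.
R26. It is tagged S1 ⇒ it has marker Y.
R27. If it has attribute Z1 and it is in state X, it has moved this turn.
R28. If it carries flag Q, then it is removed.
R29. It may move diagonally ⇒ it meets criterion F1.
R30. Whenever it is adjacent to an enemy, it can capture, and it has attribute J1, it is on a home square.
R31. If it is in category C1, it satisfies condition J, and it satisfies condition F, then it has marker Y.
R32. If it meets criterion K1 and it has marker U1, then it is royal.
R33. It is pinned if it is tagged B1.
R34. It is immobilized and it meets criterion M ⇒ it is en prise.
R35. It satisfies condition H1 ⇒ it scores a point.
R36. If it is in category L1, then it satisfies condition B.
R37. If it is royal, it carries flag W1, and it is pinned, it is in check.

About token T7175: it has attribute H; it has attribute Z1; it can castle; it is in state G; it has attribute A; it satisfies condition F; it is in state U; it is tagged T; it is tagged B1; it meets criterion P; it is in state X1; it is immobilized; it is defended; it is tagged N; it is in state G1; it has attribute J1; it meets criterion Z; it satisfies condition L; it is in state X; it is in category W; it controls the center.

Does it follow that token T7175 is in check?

Forward chaining from the given facts derives: meets criterion M, is in state T1, meets criterion K1, satisfies condition Q1, carries flag Q, is shielded, can capture, is classified as M1, has moved this turn, is removed, is pinned, is en prise, is classified as S, meets criterion V, is tagged V1, meets criterion A1, is in category D1, is adjacent to an enemy, is on a home square, meets criterion K, satisfies condition H1, is royal, scores a point.
The only rule concluding "it is in check" is R37, which needs "it carries flag W1"; that is never established.

No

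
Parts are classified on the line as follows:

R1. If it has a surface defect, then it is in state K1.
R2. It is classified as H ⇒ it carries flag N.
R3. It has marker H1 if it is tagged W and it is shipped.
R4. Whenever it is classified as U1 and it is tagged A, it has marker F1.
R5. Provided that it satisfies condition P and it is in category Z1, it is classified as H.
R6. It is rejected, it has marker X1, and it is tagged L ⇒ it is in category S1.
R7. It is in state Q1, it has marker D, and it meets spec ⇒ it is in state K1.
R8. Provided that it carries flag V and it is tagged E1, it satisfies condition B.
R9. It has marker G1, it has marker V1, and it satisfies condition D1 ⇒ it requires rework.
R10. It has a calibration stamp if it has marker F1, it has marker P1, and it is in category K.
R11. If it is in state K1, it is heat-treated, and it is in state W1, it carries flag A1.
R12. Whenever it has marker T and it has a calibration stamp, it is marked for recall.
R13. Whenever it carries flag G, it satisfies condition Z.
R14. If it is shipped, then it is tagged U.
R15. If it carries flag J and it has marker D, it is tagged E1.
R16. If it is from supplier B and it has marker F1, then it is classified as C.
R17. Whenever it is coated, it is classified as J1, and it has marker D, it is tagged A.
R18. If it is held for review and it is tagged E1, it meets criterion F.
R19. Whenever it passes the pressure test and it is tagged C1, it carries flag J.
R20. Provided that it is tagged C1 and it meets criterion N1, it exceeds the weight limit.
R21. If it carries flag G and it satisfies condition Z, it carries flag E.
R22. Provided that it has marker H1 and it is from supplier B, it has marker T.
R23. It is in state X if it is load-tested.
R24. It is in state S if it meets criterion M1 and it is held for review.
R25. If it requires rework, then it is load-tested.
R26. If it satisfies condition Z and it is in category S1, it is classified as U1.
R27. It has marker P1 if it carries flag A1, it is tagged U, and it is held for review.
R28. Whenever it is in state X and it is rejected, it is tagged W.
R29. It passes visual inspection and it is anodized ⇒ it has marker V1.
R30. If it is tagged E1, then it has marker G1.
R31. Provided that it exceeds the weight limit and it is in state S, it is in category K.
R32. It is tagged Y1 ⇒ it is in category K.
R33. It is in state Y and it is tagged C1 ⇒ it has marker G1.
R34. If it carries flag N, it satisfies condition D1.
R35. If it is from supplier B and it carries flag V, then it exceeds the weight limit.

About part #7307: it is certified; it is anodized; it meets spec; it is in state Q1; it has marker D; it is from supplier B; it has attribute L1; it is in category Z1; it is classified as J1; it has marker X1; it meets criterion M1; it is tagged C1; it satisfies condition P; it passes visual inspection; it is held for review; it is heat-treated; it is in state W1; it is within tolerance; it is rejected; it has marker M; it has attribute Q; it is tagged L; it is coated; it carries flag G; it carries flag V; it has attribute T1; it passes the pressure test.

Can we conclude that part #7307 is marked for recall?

No

Forward chaining from the given facts derives: is classified as H, is in category S1, is in state K1, carries flag A1, satisfies condition Z, is tagged A, carries flag J, carries flag E, is in state S, is classified as U1, has marker V1, exceeds the weight limit, carries flag N, has marker F1, is tagged E1, is classified as C, meets criterion F, has marker G1, is in category K, satisfies condition D1, satisfies condition B, requires rework, is load-tested, is in state X, is tagged W.
The only rule concluding "it is marked for recall" is R12, which needs "it has marker T"; that is never established.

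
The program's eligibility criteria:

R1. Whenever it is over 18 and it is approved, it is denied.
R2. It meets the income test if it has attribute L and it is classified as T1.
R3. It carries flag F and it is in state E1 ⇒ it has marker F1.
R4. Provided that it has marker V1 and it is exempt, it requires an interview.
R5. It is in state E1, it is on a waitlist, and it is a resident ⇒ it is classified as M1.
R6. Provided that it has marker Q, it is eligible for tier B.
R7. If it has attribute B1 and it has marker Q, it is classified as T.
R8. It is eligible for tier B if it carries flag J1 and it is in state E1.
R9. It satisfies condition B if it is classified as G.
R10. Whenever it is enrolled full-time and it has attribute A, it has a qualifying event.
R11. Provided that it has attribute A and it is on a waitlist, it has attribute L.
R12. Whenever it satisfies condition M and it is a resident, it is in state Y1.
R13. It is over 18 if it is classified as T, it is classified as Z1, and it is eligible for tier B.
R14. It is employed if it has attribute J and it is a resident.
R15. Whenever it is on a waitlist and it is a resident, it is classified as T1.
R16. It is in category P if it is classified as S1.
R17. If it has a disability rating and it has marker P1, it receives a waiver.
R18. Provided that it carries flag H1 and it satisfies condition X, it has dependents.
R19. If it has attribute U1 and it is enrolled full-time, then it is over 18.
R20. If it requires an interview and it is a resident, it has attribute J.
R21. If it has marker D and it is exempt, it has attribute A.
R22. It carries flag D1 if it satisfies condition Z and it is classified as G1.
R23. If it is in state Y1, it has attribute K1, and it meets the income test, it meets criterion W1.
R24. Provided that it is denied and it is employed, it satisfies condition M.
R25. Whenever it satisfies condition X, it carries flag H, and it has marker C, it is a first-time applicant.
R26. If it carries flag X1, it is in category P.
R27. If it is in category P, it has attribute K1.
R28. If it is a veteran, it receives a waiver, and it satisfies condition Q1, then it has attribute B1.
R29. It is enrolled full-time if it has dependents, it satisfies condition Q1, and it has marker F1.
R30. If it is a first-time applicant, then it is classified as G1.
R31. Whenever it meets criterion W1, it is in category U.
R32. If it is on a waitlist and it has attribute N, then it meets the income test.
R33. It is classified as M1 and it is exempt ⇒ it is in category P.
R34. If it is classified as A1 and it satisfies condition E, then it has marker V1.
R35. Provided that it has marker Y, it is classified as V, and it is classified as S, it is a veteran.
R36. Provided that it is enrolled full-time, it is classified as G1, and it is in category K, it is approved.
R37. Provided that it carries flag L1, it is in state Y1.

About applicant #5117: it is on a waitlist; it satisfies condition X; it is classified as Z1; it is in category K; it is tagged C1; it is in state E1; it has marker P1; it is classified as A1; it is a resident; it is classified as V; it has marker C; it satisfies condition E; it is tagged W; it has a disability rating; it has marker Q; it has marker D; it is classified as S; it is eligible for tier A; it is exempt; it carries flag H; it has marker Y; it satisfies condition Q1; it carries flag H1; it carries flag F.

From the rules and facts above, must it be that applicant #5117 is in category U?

Yes

By R3 (it carries flag F, it is in state E1): it has marker F1.
By R5 (it is in state E1, it is on a waitlist, it is a resident): it is classified as M1.
By R6 (it has marker Q): it is eligible for tier B.
By R15 (it is on a waitlist, it is a resident): it is classified as T1.
By R17 (it has a disability rating, it has marker P1): it receives a waiver.
By R18 (it carries flag H1, it satisfies condition X): it has dependents.
By R21 (it has marker D, it is exempt): it has attribute A.
By R25 (it satisfies condition X, it carries flag H, it has marker C): it is a first-time applicant.
By R29 (it has dependents, it satisfies condition Q1, it has marker F1): it is enrolled full-time.
By R30 (it is a first-time applicant): it is classified as G1.
By R33 (it is classified as M1, it is exempt): it is in category P.
By R34 (it is classified as A1, it satisfies condition E): it has marker V1.
By R35 (it has marker Y, it is classified as V, it is classified as S): it is a veteran.
By R36 (it is enrolled full-time, it is classified as G1, it is in category K): it is approved.
By R4 (it has marker V1, it is exempt): it requires an interview.
By R11 (it has attribute A, it is on a waitlist): it has attribute L.
By R20 (it requires an interview, it is a resident): it has attribute J.
By R27 (it is in category P): it has attribute K1.
By R28 (it is a veteran, it receives a waiver, it satisfies condition Q1): it has attribute B1.
By R2 (it has attribute L, it is classified as T1): it meets the income test.
By R7 (it has attribute B1, it has marker Q): it is classified as T.
By R13 (it is classified as T, it is classified as Z1, it is eligible for tier B): it is over 18.
By R14 (it has attribute J, it is a resident): it is employed.
By R1 (it is over 18, it is approved): it is denied.
By R24 (it is denied, it is employed): it satisfies condition M.
By R12 (it satisfies condition M, it is a resident): it is in state Y1.
By R23 (it is in state Y1, it has attribute K1, it meets the income test): it meets criterion W1.
By R31 (it meets criterion W1): it is in category U.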